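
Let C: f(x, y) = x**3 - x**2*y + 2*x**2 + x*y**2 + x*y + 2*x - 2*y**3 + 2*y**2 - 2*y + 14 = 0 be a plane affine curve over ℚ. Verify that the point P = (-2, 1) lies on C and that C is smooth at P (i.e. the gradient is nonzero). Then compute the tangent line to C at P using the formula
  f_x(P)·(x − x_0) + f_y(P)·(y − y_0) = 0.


Tangent line at P: 12*x - 14*y + 38 = 0.

Step 1: f(-2, 1) = 0, so P lies on C.
Step 2: partial derivatives
  f_x(x, y) = 3*x**2 - 2*x*y + 4*x + y**2 + y + 2, f_y(x, y) = -x**2 + 2*x*y + x - 6*y**2 + 4*y - 2.
  f_x(P) = 12, f_y(P) = -14 (gradient nonzero, so P is smooth).
Step 3: tangent line at P: 12·(x − -2) + -14·(y − 1) = 0.
Expanding: 12*x - 14*y + 38 = 0.


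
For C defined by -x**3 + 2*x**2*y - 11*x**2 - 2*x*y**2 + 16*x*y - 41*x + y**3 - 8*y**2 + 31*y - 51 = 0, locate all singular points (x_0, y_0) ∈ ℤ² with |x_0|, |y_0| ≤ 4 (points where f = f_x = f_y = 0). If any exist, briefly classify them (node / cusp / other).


Singular points: {(-3, 1)}; classification: cusp.

Compute partial derivatives:
  f_x = -3*x**2 + 4*x*y - 22*x - 2*y**2 + 16*y - 41.
  f_y = 2*x**2 - 4*x*y + 16*x + 3*y**2 - 16*y + 31.
Scan x_0 ∈ {−4, ..., 4}. For each x_0, f_y(x_0, y) is a polynomial in y; find its integer roots y ∈ {−4, ..., 4}, then test f_x and f at those candidates.
  x = -4: f_y(-4, y) = 3*y**2 - 1; no integer root y with |y| ≤ 4.
  x = -3: f_y(-3, y) = 3*y**2 - 4*y + 1; vanishes at y ∈ {1}. (-3, 1): f_x = 0, f = 0 — SINGULAR.
  x = -2: f_y(-2, y) = 3*y**2 - 8*y + 7; no integer root y with |y| ≤ 4.
  x = -1: f_y(-1, y) = 3*y**2 - 12*y + 17; no integer root y with |y| ≤ 4.
  x = 0: f_y(0, y) = 3*y**2 - 16*y + 31; no integer root y with |y| ≤ 4.
  x = 1: f_y(1, y) = 3*y**2 - 20*y + 49; no integer root y with |y| ≤ 4.
  x = 2: f_y(2, y) = 3*y**2 - 24*y + 71; no integer root y with |y| ≤ 4.
  x = 3: f_y(3, y) = 3*y**2 - 28*y + 97; no integer root y with |y| ≤ 4.
  x = 4: f_y(4, y) = 3*y**2 - 32*y + 127; no integer root y with |y| ≤ 4.
Only singular point on the grid: (-3, 1).
Classify: substitute x = -3 + u, y = 1 + v and expand: f = -u**3 + 2*u**2*v - 2*u*v**2 + v**3 + v**2.
No constant or linear terms (consistent with a singular point). Quadratic part: v**2. Cubic part: -u**3 + 2*u**2*v - 2*u*v**2 + v**3.
The quadratic part v**2 is a perfect square, so there is a single (double) tangent line v = 0, i.e. y = 1. Restricting the cubic part to that line (v = 0) leaves -u**3 ≠ 0, so f is not divisible by v and the branch is v² ≈ u**3 to lowest order — this is a cusp.
Classification: cusp.


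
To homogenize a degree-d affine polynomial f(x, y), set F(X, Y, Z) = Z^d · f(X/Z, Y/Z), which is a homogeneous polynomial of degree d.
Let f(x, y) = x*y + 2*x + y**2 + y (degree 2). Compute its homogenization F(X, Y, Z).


F(X, Y, Z) = X*Y + 2*X*Z + Y**2 + Y*Z

deg(f) = 2.
Substitute x = X/Z, y = Y/Z into f, then multiply by Z^2.
  monomial 1·x^1·y^1 ↦ 1·X^1·Y^1·Z^0.
  monomial 2·x^1·y^0 ↦ 2·X^1·Y^0·Z^1.
  monomial 1·x^0·y^2 ↦ 1·X^0·Y^2·Z^0.
  monomial 1·x^0·y^1 ↦ 1·X^0·Y^1·Z^1.
Collecting: F(X, Y, Z) = X*Y + 2*X*Z + Y**2 + Y*Z.


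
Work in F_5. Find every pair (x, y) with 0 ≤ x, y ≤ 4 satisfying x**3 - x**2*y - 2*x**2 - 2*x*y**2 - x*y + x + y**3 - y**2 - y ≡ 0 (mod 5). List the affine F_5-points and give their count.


Affine F_5-points: {(0, 0), (0, 3), (1, 0), (1, 1), (1, 2)}; count = 5.

For each of the 25 pairs (x, y) ∈ F_5², evaluate f(x, y) mod 5. Record the zeros.
  x = 0: [0↦0, 1↦4, 2↦2, 3↦0, 4↦4]  zeros at y ∈ {0, 3}
  x = 1: [0↦0, 1↦0, 2↦0, 3↦1, 4↦4]  zeros at y ∈ {0, 1, 2}
  x = 2: [0↦2, 1↦1, 2↦1, 3↦3, 4↦3]  zeros at y ∈ ∅
  x = 3: [0↦2, 1↦3, 2↦1, 3↦2, 4↦2]  zeros at y ∈ ∅
  x = 4: [0↦1, 1↦2, 2↦1, 3↦4, 4↦2]  zeros at y ∈ ∅
Collecting zeros: affine points = {(0, 0), (0, 3), (1, 0), (1, 1), (1, 2)}.
Total count |C(F_5)_aff| = 5.


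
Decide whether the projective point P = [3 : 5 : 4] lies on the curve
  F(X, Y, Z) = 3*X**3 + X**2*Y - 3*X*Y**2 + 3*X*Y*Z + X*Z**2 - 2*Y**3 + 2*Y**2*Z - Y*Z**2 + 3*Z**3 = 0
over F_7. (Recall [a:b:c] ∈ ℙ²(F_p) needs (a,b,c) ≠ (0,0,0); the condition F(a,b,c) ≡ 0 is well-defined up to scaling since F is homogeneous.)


F(3,5,4) ≡ 2 (mod 7); P is NOT on the curve.

Evaluate F(3, 5, 4) term-by-term (mod 7).
  3*X**3 ↦ 3·27·1·1 = 81
  X**2*Y ↦ 1·9·5·1 = 45
  -3*X*Y**2 ↦ -3·3·25·1 = -225
  3*X*Y*Z ↦ 3·3·5·4 = 180
  X*Z**2 ↦ 1·3·1·16 = 48
  -2*Y**3 ↦ -2·1·125·1 = -250
  2*Y**2*Z ↦ 2·1·25·4 = 200
  -Y*Z**2 ↦ -1·1·5·16 = -80
  3*Z**3 ↦ 3·1·1·64 = 192
Sum: F(3, 5, 4) = (81) + (45) + (-225) + (180) + (48) + (-250) + (200) + (-80) + (192) = 191.
Reducing mod 7: 191 ≡ 2 (mod 7).
Since F(a, b, c) ≡ 2 ≠ 0 (mod 7), P does NOT lie on the curve.


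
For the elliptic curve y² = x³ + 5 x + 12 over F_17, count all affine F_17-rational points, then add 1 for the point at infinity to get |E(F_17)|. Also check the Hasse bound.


Affine points = {(1, 1), (1, 16), (2, 8), (2, 9), (5, 3), (5, 14), (7, 4), (7, 13), (9, 2), (9, 15), (10, 5), (10, 12), (11, 2), (11, 15), (12, 7), (12, 10), (13, 8), (13, 9), (14, 2), (14, 15)}; affine count = 20; |E(F_17)| = 21.

Discriminant check: Δ ∝ 4a³ + 27b² = 4·5³ + 27·12² = 4·125 + 27·144 ≡ 2 (mod 17). Nonzero ⇒ E is nonsingular.
For each x ∈ F_17, compute rhs = x³ + 5·x + 12 mod 17, then count y ∈ F_17 with y² ≡ rhs.
  x = 0: rhs = 12, matching y values: none (0 points).
  x = 1: rhs = 1, matching y values: 1, 16 (2 points).
  x = 2: rhs = 13, matching y values: 8, 9 (2 points).
  x = 3: rhs = 3, matching y values: none (0 points).
  x = 4: rhs = 11, matching y values: none (0 points).
  x = 5: rhs = 9, matching y values: 3, 14 (2 points).
  x = 6: rhs = 3, matching y values: none (0 points).
  x = 7: rhs = 16, matching y values: 4, 13 (2 points).
  x = 8: rhs = 3, matching y values: none (0 points).
  x = 9: rhs = 4, matching y values: 2, 15 (2 points).
  x = 10: rhs = 8, matching y values: 5, 12 (2 points).
  x = 11: rhs = 4, matching y values: 2, 15 (2 points).
  x = 12: rhs = 15, matching y values: 7, 10 (2 points).
  x = 13: rhs = 13, matching y values: 8, 9 (2 points).
  x = 14: rhs = 4, matching y values: 2, 15 (2 points).
  x = 15: rhs = 11, matching y values: none (0 points).
  x = 16: rhs = 6, matching y values: none (0 points).
Total affine count: 20.
Full point count |E(F_17)| = 20 + 1 = 21.
Hasse bound: |21 − (17+1)| = |3| = 3 ≤ 2√17 ≈ 8.2462 ✓.


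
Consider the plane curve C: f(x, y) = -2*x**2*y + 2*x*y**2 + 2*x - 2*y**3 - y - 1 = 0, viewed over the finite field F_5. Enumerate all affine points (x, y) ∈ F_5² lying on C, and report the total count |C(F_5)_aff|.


Affine F_5-points: {(2, 2), (3, 0), (3, 1), (3, 2), (4, 1), (4, 4)}; count = 6.

For each of the 25 pairs (x, y) ∈ F_5², evaluate f(x, y) mod 5. Record the zeros.
  x = 0: [0↦4, 1↦1, 2↦1, 3↦2, 4↦2]  zeros at y ∈ ∅
  x = 1: [0↦1, 1↦3, 2↦2, 3↦1, 4↦3]  zeros at y ∈ ∅
  x = 2: [0↦3, 1↦1, 2↦0, 3↦3, 4↦3]  zeros at y ∈ {2}
  x = 3: [0↦0, 1↦0, 2↦0, 3↦3, 4↦2]  zeros at y ∈ {0, 1, 2}
  x = 4: [0↦2, 1↦0, 2↦2, 3↦1, 4↦0]  zeros at y ∈ {1, 4}
Collecting zeros: affine points = {(2, 2), (3, 0), (3, 1), (3, 2), (4, 1), (4, 4)}.
Total count |C(F_5)_aff| = 6.


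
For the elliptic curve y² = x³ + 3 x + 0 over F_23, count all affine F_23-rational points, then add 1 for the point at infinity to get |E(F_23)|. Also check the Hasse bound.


Affine points = {(0, 0), (1, 2), (1, 21), (3, 6), (3, 17), (5, 5), (5, 18), (6, 2), (6, 21), (10, 8), (10, 15), (12, 4), (12, 19), (14, 7), (14, 16), (15, 4), (15, 19), (16, 2), (16, 21), (19, 4), (19, 19), (21, 3), (21, 20)}; affine count = 23; |E(F_23)| = 24.

Discriminant check: Δ ∝ 4a³ + 27b² = 4·3³ + 27·0² = 4·27 + 27·0 ≡ 16 (mod 23). Nonzero ⇒ E is nonsingular.
For each x ∈ F_23, compute rhs = x³ + 3·x + 0 mod 23, then count y ∈ F_23 with y² ≡ rhs.
  x = 0: rhs = 0, matching y values: 0 (1 points).
  x = 1: rhs = 4, matching y values: 2, 21 (2 points).
  x = 2: rhs = 14, matching y values: none (0 points).
  x = 3: rhs = 13, matching y values: 6, 17 (2 points).
  x = 4: rhs = 7, matching y values: none (0 points).
  x = 5: rhs = 2, matching y values: 5, 18 (2 points).
  x = 6: rhs = 4, matching y values: 2, 21 (2 points).
  x = 7: rhs = 19, matching y values: none (0 points).
  x = 8: rhs = 7, matching y values: none (0 points).
  x = 9: rhs = 20, matching y values: none (0 points).
  x = 10: rhs = 18, matching y values: 8, 15 (2 points).
  x = 11: rhs = 7, matching y values: none (0 points).
  x = 12: rhs = 16, matching y values: 4, 19 (2 points).
  x = 13: rhs = 5, matching y values: none (0 points).
  x = 14: rhs = 3, matching y values: 7, 16 (2 points).
  x = 15: rhs = 16, matching y values: 4, 19 (2 points).
  x = 16: rhs = 4, matching y values: 2, 21 (2 points).
  x = 17: rhs = 19, matching y values: none (0 points).
  x = 18: rhs = 21, matching y values: none (0 points).
  x = 19: rhs = 16, matching y values: 4, 19 (2 points).
  x = 20: rhs = 10, matching y values: none (0 points).
  x = 21: rhs = 9, matching y values: 3, 20 (2 points).
  x = 22: rhs = 19, matching y values: none (0 points).
Total affine count: 23.
Full point count |E(F_23)| = 23 + 1 = 24.
Hasse bound: |24 − (23+1)| = |0| = 0 ≤ 2√23 ≈ 9.5917 ✓.


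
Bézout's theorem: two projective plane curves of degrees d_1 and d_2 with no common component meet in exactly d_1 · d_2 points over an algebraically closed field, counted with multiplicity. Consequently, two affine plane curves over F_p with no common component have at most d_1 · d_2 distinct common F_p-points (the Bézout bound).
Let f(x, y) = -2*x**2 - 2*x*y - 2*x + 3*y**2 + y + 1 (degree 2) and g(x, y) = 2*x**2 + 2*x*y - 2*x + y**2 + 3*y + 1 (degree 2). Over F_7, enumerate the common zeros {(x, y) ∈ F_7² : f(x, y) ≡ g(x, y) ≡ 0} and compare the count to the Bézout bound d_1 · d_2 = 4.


Common zeros: {(2, 3), (3, 2), (6, 1), (6, 5)}; count = 4; Bézout bound = 4.

deg(f) = 2, deg(g) = 2, so Bézout bound = 4.
Scan x ∈ F_7. For each x, list the y ∈ F_7 with f(x, y) ≡ 0 and those with g(x, y) ≡ 0 (mod 7); the common zeros in that column are the intersection.
  x = 0: f ≡ 0 at y ∈ ∅; g ≡ 0 at y ∈ ∅; common: ∅.
  x = 1: f ≡ 0 at y ∈ {2, 3}; g ≡ 0 at y ∈ {1}; common: ∅.
  x = 2: f ≡ 0 at y ∈ {3, 5}; g ≡ 0 at y ∈ {3, 4}; common: {3}.
  x = 3: f ≡ 0 at y ∈ {2}; g ≡ 0 at y ∈ {2, 3}; common: {2}.
  x = 4: f ≡ 0 at y ∈ ∅; g ≡ 0 at y ∈ {5}; common: ∅.
  x = 5: f ≡ 0 at y ∈ ∅; g ≡ 0 at y ∈ ∅; common: ∅.
  x = 6: f ≡ 0 at y ∈ {1, 5}; g ≡ 0 at y ∈ {1, 5}; common: {1, 5}.
Collecting: common zeros = {(2, 3), (3, 2), (6, 1), (6, 5)}, so the count is 4.
Comparison with the Bézout bound: 4 ≤ 4 = deg(f)·deg(g), as expected for curves with no common component (the bound is attained).


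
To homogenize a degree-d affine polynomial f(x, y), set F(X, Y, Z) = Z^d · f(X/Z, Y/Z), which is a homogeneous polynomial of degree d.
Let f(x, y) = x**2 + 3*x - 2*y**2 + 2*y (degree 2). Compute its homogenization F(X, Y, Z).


F(X, Y, Z) = X**2 + 3*X*Z - 2*Y**2 + 2*Y*Z

deg(f) = 2.
Substitute x = X/Z, y = Y/Z into f, then multiply by Z^2.
  monomial 1·x^2·y^0 ↦ 1·X^2·Y^0·Z^0.
  monomial 3·x^1·y^0 ↦ 3·X^1·Y^0·Z^1.
  monomial -2·x^0·y^2 ↦ -2·X^0·Y^2·Z^0.
  monomial 2·x^0·y^1 ↦ 2·X^0·Y^1·Z^1.
Collecting: F(X, Y, Z) = X**2 + 3*X*Z - 2*Y**2 + 2*Y*Z.


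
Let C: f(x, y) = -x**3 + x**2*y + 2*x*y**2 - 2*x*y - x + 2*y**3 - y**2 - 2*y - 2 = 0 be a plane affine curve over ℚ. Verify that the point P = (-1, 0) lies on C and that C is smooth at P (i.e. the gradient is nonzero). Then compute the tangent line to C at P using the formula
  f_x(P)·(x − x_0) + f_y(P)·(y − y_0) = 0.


Tangent line at P: -4*x + y - 4 = 0.

Step 1: f(-1, 0) = 0, so P lies on C.
Step 2: partial derivatives
  f_x(x, y) = -3*x**2 + 2*x*y + 2*y**2 - 2*y - 1, f_y(x, y) = x**2 + 4*x*y - 2*x + 6*y**2 - 2*y - 2.
  f_x(P) = -4, f_y(P) = 1 (gradient nonzero, so P is smooth).
Step 3: tangent line at P: -4·(x − -1) + 1·(y − 0) = 0.
Expanding: -4*x + y - 4 = 0.


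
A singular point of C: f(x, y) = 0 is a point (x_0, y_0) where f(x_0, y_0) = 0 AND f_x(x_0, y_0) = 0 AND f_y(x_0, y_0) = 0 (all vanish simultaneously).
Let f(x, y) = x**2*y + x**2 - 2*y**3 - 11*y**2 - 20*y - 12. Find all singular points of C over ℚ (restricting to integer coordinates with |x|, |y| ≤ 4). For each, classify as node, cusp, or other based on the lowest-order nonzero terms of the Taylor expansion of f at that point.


Singular points: {(0, -2)}; classification: node.

Compute partial derivatives:
  f_x = 2*x*y + 2*x.
  f_y = x**2 - 6*y**2 - 22*y - 20.
Scan x_0 ∈ {−4, ..., 4}. For each x_0, f_y(x_0, y) is a polynomial in y; find its integer roots y ∈ {−4, ..., 4}, then test f_x and f at those candidates.
  x = -4: f_y(-4, y) = -6*y**2 - 22*y - 4; no integer root y with |y| ≤ 4.
  x = -3: f_y(-3, y) = -6*y**2 - 22*y - 11; no integer root y with |y| ≤ 4.
  x = -2: f_y(-2, y) = -6*y**2 - 22*y - 16; vanishes at y ∈ {-1}. (-2, -1): f_x = 0 but f = -1 ≠ 0.
  x = -1: f_y(-1, y) = -6*y**2 - 22*y - 19; no integer root y with |y| ≤ 4.
  x = 0: f_y(0, y) = -6*y**2 - 22*y - 20; vanishes at y ∈ {-2}. (0, -2): f_x = 0, f = 0 — SINGULAR.
  x = 1: f_y(1, y) = -6*y**2 - 22*y - 19; no integer root y with |y| ≤ 4.
  x = 2: f_y(2, y) = -6*y**2 - 22*y - 16; vanishes at y ∈ {-1}. (2, -1): f_x = 0 but f = -1 ≠ 0.
  x = 3: f_y(3, y) = -6*y**2 - 22*y - 11; no integer root y with |y| ≤ 4.
  x = 4: f_y(4, y) = -6*y**2 - 22*y - 4; no integer root y with |y| ≤ 4.
Only singular point on the grid: (0, -2).
Classify: substitute x = 0 + u, y = -2 + v and expand: f = u**2*v - u**2 - 2*v**3 + v**2.
No constant or linear terms (consistent with a singular point). Quadratic part: -u**2 + v**2. Cubic part: u**2*v - 2*v**3.
The quadratic part v**2 - u**2 = (v − u)(v + u) splits into two distinct linear factors, so there are two distinct tangent lines y − -2 = ±(x − 0) — this is a node (ordinary double point).
Classification: node.


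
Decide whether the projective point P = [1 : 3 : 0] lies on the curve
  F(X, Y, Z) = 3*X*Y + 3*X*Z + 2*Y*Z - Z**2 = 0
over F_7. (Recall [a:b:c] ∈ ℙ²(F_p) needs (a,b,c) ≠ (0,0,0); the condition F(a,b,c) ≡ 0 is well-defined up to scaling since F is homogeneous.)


F(1,3,0) ≡ 2 (mod 7); P is NOT on the curve.

Evaluate F(1, 3, 0) term-by-term (mod 7).
  3*X*Y ↦ 3·1·3·1 = 9
  3*X*Z ↦ 3·1·1·0 = 0
  2*Y*Z ↦ 2·1·3·0 = 0
  -Z**2 ↦ -1·1·1·0 = 0
Sum: F(1, 3, 0) = (9) + (0) + (0) + (0) = 9.
Reducing mod 7: 9 ≡ 2 (mod 7).
Since F(a, b, c) ≡ 2 ≠ 0 (mod 7), P does NOT lie on the curve.


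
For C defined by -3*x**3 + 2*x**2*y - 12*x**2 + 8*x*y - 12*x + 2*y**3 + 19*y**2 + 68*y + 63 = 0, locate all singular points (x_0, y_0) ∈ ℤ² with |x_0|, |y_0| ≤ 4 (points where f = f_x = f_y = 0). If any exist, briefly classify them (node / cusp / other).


Singular points: {(-2, -3)}; classification: cusp.

Compute partial derivatives:
  f_x = -9*x**2 + 4*x*y - 24*x + 8*y - 12.
  f_y = 2*x**2 + 8*x + 6*y**2 + 38*y + 68.
Scan x_0 ∈ {−4, ..., 4}. For each x_0, f_y(x_0, y) is a polynomial in y; find its integer roots y ∈ {−4, ..., 4}, then test f_x and f at those candidates.
  x = -4: f_y(-4, y) = 6*y**2 + 38*y + 68; no integer root y with |y| ≤ 4.
  x = -3: f_y(-3, y) = 6*y**2 + 38*y + 62; no integer root y with |y| ≤ 4.
  x = -2: f_y(-2, y) = 6*y**2 + 38*y + 60; vanishes at y ∈ {-3}. (-2, -3): f_x = 0, f = 0 — SINGULAR.
  x = -1: f_y(-1, y) = 6*y**2 + 38*y + 62; no integer root y with |y| ≤ 4.
  x = 0: f_y(0, y) = 6*y**2 + 38*y + 68; no integer root y with |y| ≤ 4.
  x = 1: f_y(1, y) = 6*y**2 + 38*y + 78; no integer root y with |y| ≤ 4.
  x = 2: f_y(2, y) = 6*y**2 + 38*y + 92; no integer root y with |y| ≤ 4.
  x = 3: f_y(3, y) = 6*y**2 + 38*y + 110; no integer root y with |y| ≤ 4.
  x = 4: f_y(4, y) = 6*y**2 + 38*y + 132; no integer root y with |y| ≤ 4.
Only singular point on the grid: (-2, -3).
Classify: substitute x = -2 + u, y = -3 + v and expand: f = -3*u**3 + 2*u**2*v + 2*v**3 + v**2.
No constant or linear terms (consistent with a singular point). Quadratic part: v**2. Cubic part: -3*u**3 + 2*u**2*v + 2*v**3.
The quadratic part v**2 is a perfect square, so there is a single (double) tangent line v = 0, i.e. y = -3. Restricting the cubic part to that line (v = 0) leaves -3*u**3 ≠ 0, so f is not divisible by v and the branch is v² ≈ 3*u**3 to lowest order — this is a cusp.
Classification: cusp.


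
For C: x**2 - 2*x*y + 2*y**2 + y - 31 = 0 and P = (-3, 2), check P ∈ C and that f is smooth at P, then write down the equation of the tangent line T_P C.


Tangent line at P: -10*x + 15*y - 60 = 0.

Step 1: f(-3, 2) = 0, so P lies on C.
Step 2: partial derivatives
  f_x(x, y) = 2*x - 2*y, f_y(x, y) = -2*x + 4*y + 1.
  f_x(P) = -10, f_y(P) = 15 (gradient nonzero, so P is smooth).
Step 3: tangent line at P: -10·(x − -3) + 15·(y − 2) = 0.
Expanding: -10*x + 15*y - 60 = 0.


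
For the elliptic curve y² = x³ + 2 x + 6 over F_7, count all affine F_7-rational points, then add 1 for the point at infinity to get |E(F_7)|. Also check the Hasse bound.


Affine points = {(1, 3), (1, 4), (2, 2), (2, 5), (3, 2), (3, 5), (4, 1), (4, 6), (5, 1), (5, 6)}; affine count = 10; |E(F_7)| = 11.

Discriminant check: Δ ∝ 4a³ + 27b² = 4·2³ + 27·6² = 4·8 + 27·36 ≡ 3 (mod 7). Nonzero ⇒ E is nonsingular.
For each x ∈ F_7, compute rhs = x³ + 2·x + 6 mod 7, then count y ∈ F_7 with y² ≡ rhs.
  x = 0: rhs = 6, matching y values: none (0 points).
  x = 1: rhs = 2, matching y values: 3, 4 (2 points).
  x = 2: rhs = 4, matching y values: 2, 5 (2 points).
  x = 3: rhs = 4, matching y values: 2, 5 (2 points).
  x = 4: rhs = 1, matching y values: 1, 6 (2 points).
  x = 5: rhs = 1, matching y values: 1, 6 (2 points).
  x = 6: rhs = 3, matching y values: none (0 points).
Total affine count: 10.
Full point count |E(F_7)| = 10 + 1 = 11.
Hasse bound: |11 − (7+1)| = |3| = 3 ≤ 2√7 ≈ 5.2915 ✓.


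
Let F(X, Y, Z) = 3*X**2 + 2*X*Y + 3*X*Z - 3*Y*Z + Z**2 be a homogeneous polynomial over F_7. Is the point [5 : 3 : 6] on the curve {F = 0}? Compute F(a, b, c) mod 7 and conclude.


F(5,3,6) ≡ 2 (mod 7); P is NOT on the curve.

Evaluate F(5, 3, 6) term-by-term (mod 7).
  3*X**2 ↦ 3·25·1·1 = 75
  2*X*Y ↦ 2·5·3·1 = 30
  3*X*Z ↦ 3·5·1·6 = 90
  -3*Y*Z ↦ -3·1·3·6 = -54
  Z**2 ↦ 1·1·1·36 = 36
Sum: F(5, 3, 6) = (75) + (30) + (90) + (-54) + (36) = 177.
Reducing mod 7: 177 ≡ 2 (mod 7).
Since F(a, b, c) ≡ 2 ≠ 0 (mod 7), P does NOT lie on the curve.


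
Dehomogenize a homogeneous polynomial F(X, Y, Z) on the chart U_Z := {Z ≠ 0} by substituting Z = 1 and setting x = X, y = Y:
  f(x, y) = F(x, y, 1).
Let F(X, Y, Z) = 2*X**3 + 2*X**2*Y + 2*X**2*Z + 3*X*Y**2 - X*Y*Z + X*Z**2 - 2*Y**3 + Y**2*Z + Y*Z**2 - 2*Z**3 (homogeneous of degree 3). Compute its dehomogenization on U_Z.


f(x, y) = 2*x**3 + 2*x**2*y + 2*x**2 + 3*x*y**2 - x*y + x - 2*y**3 + y**2 + y - 2

On U_Z we set Z = 1. Each monomial c·X^i·Y^j·Z^k in F becomes c·x^i·y^j·1^k = c·x^i·y^j.
Substituting Z = 1: F(X, Y, 1) = 2*x**3 + 2*x**2*y + 2*x**2 + 3*x*y**2 - x*y + x - 2*y**3 + y**2 + y - 2.
Note: deg(f) ≤ deg(F) = 3; strict inequality happens when F is divisible by Z (lost terms).


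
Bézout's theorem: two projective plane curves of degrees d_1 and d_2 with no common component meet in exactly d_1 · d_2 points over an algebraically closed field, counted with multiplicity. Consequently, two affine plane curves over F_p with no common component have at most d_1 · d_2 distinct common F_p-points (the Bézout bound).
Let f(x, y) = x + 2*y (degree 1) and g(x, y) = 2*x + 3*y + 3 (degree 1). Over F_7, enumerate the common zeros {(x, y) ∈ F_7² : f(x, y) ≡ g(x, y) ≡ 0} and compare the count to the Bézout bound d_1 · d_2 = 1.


Common zeros: {(1, 3)}; count = 1; Bézout bound = 1.

deg(f) = 1, deg(g) = 1, so Bézout bound = 1.
Scan x ∈ F_7. For each x, list the y ∈ F_7 with f(x, y) ≡ 0 and those with g(x, y) ≡ 0 (mod 7); the common zeros in that column are the intersection.
  x = 0: f ≡ 0 at y ∈ {0}; g ≡ 0 at y ∈ {6}; common: ∅.
  x = 1: f ≡ 0 at y ∈ {3}; g ≡ 0 at y ∈ {3}; common: {3}.
  x = 2: f ≡ 0 at y ∈ {6}; g ≡ 0 at y ∈ {0}; common: ∅.
  x = 3: f ≡ 0 at y ∈ {2}; g ≡ 0 at y ∈ {4}; common: ∅.
  x = 4: f ≡ 0 at y ∈ {5}; g ≡ 0 at y ∈ {1}; common: ∅.
  x = 5: f ≡ 0 at y ∈ {1}; g ≡ 0 at y ∈ {5}; common: ∅.
  x = 6: f ≡ 0 at y ∈ {4}; g ≡ 0 at y ∈ {2}; common: ∅.
Collecting: common zeros = {(1, 3)}, so the count is 1.
Comparison with the Bézout bound: 1 ≤ 1 = deg(f)·deg(g), as expected for curves with no common component (the bound is attained).


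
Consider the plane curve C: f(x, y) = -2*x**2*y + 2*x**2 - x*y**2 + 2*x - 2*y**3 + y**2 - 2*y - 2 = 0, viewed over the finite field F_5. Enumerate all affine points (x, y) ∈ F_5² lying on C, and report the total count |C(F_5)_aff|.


Affine F_5-points: {(0, 1), (2, 0), (2, 2), (3, 3), (4, 3)}; count = 5.

For each of the 25 pairs (x, y) ∈ F_5², evaluate f(x, y) mod 5. Record the zeros.
  x = 0: [0↦3, 1↦0, 2↦2, 3↦2, 4↦3]  zeros at y ∈ {1}
  x = 1: [0↦2, 1↦1, 2↦3, 3↦1, 4↦3]  zeros at y ∈ ∅
  x = 2: [0↦0, 1↦2, 2↦0, 3↦2, 4↦1]  zeros at y ∈ {0, 2}
  x = 3: [0↦2, 1↦3, 2↦3, 3↦0, 4↦2]  zeros at y ∈ {3}
  x = 4: [0↦3, 1↦4, 2↦2, 3↦0, 4↦1]  zeros at y ∈ {3}
Collecting zeros: affine points = {(0, 1), (2, 0), (2, 2), (3, 3), (4, 3)}.
Total count |C(F_5)_aff| = 5.


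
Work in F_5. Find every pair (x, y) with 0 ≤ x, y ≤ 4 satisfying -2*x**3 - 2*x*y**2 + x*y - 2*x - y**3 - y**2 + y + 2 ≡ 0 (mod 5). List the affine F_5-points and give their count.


Affine F_5-points: {(1, 3), (2, 2), (2, 4)}; count = 3.

For each of the 25 pairs (x, y) ∈ F_5², evaluate f(x, y) mod 5. Record the zeros.
  x = 0: [0↦2, 1↦1, 2↦2, 3↦4, 4↦1]  zeros at y ∈ ∅
  x = 1: [0↦3, 1↦1, 2↦2, 3↦0, 4↦4]  zeros at y ∈ {3}
  x = 2: [0↦2, 1↦4, 2↦0, 3↦4, 4↦0]  zeros at y ∈ {2, 4}
  x = 3: [0↦2, 1↦3, 2↦4, 3↦4, 4↦2]  zeros at y ∈ ∅
  x = 4: [0↦1, 1↦1, 2↦2, 3↦3, 4↦3]  zeros at y ∈ ∅
Collecting zeros: affine points = {(1, 3), (2, 2), (2, 4)}.
Total count |C(F_5)_aff| = 3.


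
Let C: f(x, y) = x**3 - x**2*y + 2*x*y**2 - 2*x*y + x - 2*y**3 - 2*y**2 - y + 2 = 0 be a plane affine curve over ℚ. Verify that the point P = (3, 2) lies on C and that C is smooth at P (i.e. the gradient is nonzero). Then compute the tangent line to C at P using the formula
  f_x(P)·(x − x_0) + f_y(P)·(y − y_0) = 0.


Tangent line at P: 20*x - 24*y - 12 = 0.

Step 1: f(3, 2) = 0, so P lies on C.
Step 2: partial derivatives
  f_x(x, y) = 3*x**2 - 2*x*y + 2*y**2 - 2*y + 1, f_y(x, y) = -x**2 + 4*x*y - 2*x - 6*y**2 - 4*y - 1.
  f_x(P) = 20, f_y(P) = -24 (gradient nonzero, so P is smooth).
Step 3: tangent line at P: 20·(x − 3) + -24·(y − 2) = 0.
Expanding: 20*x - 24*y - 12 = 0.


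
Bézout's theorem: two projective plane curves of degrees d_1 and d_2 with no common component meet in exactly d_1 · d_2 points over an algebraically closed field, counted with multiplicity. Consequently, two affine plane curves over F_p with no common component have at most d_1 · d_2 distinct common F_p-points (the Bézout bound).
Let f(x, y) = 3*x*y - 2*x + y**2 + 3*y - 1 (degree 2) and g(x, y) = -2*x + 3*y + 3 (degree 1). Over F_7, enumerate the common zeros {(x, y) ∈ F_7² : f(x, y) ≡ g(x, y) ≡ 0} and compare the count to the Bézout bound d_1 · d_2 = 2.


Common zeros: ∅; count = 0; Bézout bound = 2.

deg(f) = 2, deg(g) = 1, so Bézout bound = 2.
Scan x ∈ F_7. For each x, list the y ∈ F_7 with f(x, y) ≡ 0 and those with g(x, y) ≡ 0 (mod 7); the common zeros in that column are the intersection.
  x = 0: f ≡ 0 at y ∈ ∅; g ≡ 0 at y ∈ {6}; common: ∅.
  x = 1: f ≡ 0 at y ∈ ∅; g ≡ 0 at y ∈ {2}; common: ∅.
  x = 2: f ≡ 0 at y ∈ ∅; g ≡ 0 at y ∈ {5}; common: ∅.
  x = 3: f ≡ 0 at y ∈ {0, 2}; g ≡ 0 at y ∈ {1}; common: ∅.
  x = 4: f ≡ 0 at y ∈ {1, 5}; g ≡ 0 at y ∈ {4}; common: ∅.
  x = 5: f ≡ 0 at y ∈ {4, 6}; g ≡ 0 at y ∈ {0}; common: ∅.
  x = 6: f ≡ 0 at y ∈ ∅; g ≡ 0 at y ∈ {3}; common: ∅.
Collecting: common zeros = ∅, so the count is 0.
Comparison with the Bézout bound: 0 ≤ 2 = deg(f)·deg(g), as expected for curves with no common component (the affine F_7-count falls short of the bound because intersections may lie at infinity, over extension fields, or carry multiplicity).


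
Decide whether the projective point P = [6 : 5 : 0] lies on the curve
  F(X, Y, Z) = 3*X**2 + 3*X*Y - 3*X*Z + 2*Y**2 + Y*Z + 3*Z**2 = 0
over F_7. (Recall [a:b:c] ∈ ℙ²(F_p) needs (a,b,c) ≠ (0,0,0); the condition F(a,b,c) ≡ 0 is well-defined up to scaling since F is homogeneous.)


F(6,5,0) ≡ 3 (mod 7); P is NOT on the curve.

Evaluate F(6, 5, 0) term-by-term (mod 7).
  3*X**2 ↦ 3·36·1·1 = 108
  3*X*Y ↦ 3·6·5·1 = 90
  -3*X*Z ↦ -3·6·1·0 = 0
  2*Y**2 ↦ 2·1·25·1 = 50
  Y*Z ↦ 1·1·5·0 = 0
  3*Z**2 ↦ 3·1·1·0 = 0
Sum: F(6, 5, 0) = (108) + (90) + (0) + (50) + (0) + (0) = 248.
Reducing mod 7: 248 ≡ 3 (mod 7).
Since F(a, b, c) ≡ 3 ≠ 0 (mod 7), P does NOT lie on the curve.


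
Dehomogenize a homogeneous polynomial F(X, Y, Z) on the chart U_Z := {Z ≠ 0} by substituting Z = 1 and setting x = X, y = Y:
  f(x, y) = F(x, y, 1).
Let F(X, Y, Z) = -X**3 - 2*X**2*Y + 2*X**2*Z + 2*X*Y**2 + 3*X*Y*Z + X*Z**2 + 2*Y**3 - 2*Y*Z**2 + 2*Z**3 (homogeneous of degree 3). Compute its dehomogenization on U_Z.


f(x, y) = -x**3 - 2*x**2*y + 2*x**2 + 2*x*y**2 + 3*x*y + x + 2*y**3 - 2*y + 2

On U_Z we set Z = 1. Each monomial c·X^i·Y^j·Z^k in F becomes c·x^i·y^j·1^k = c·x^i·y^j.
Substituting Z = 1: F(X, Y, 1) = -x**3 - 2*x**2*y + 2*x**2 + 2*x*y**2 + 3*x*y + x + 2*y**3 - 2*y + 2.
Note: deg(f) ≤ deg(F) = 3; strict inequality happens when F is divisible by Z (lost terms).


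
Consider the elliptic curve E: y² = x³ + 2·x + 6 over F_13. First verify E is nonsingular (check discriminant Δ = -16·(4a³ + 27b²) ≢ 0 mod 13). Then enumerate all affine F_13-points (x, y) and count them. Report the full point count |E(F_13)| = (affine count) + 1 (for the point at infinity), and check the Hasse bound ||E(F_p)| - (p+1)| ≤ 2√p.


Affine points = {(1, 3), (1, 10), (3, 0), (4, 0), (6, 0), (7, 5), (7, 8), (8, 1), (8, 12), (9, 5), (9, 8), (10, 5), (10, 8), (12, 4), (12, 9)}; affine count = 15; |E(F_13)| = 16.

Discriminant check: Δ ∝ 4a³ + 27b² = 4·2³ + 27·6² = 4·8 + 27·36 ≡ 3 (mod 13). Nonzero ⇒ E is nonsingular.
For each x ∈ F_13, compute rhs = x³ + 2·x + 6 mod 13, then count y ∈ F_13 with y² ≡ rhs.
  x = 0: rhs = 6, matching y values: none (0 points).
  x = 1: rhs = 9, matching y values: 3, 10 (2 points).
  x = 2: rhs = 5, matching y values: none (0 points).
  x = 3: rhs = 0, matching y values: 0 (1 points).
  x = 4: rhs = 0, matching y values: 0 (1 points).
  x = 5: rhs = 11, matching y values: none (0 points).
  x = 6: rhs = 0, matching y values: 0 (1 points).
  x = 7: rhs = 12, matching y values: 5, 8 (2 points).
  x = 8: rhs = 1, matching y values: 1, 12 (2 points).
  x = 9: rhs = 12, matching y values: 5, 8 (2 points).
  x = 10: rhs = 12, matching y values: 5, 8 (2 points).
  x = 11: rhs = 7, matching y values: none (0 points).
  x = 12: rhs = 3, matching y values: 4, 9 (2 points).
Total affine count: 15.
Full point count |E(F_13)| = 15 + 1 = 16.
Hasse bound: |16 − (13+1)| = |2| = 2 ≤ 2√13 ≈ 7.2111 ✓.


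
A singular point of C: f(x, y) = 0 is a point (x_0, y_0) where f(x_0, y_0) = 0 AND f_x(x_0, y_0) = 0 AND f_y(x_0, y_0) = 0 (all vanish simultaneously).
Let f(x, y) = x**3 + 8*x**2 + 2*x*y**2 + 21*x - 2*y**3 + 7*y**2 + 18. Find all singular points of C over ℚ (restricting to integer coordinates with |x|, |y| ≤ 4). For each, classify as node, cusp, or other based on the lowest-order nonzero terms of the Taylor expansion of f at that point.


Singular points: {(-3, 0)}; classification: node.

Compute partial derivatives:
  f_x = 3*x**2 + 16*x + 2*y**2 + 21.
  f_y = 4*x*y - 6*y**2 + 14*y.
Scan x_0 ∈ {−4, ..., 4}. For each x_0, f_y(x_0, y) is a polynomial in y; find its integer roots y ∈ {−4, ..., 4}, then test f_x and f at those candidates.
  x = -4: f_y(-4, y) = -6*y**2 - 2*y; vanishes at y ∈ {0}. (-4, 0): f_x = 5 ≠ 0.
  x = -3: f_y(-3, y) = -6*y**2 + 2*y; vanishes at y ∈ {0}. (-3, 0): f_x = 0, f = 0 — SINGULAR.
  x = -2: f_y(-2, y) = -6*y**2 + 6*y; vanishes at y ∈ {0, 1}. (-2, 0): f_x = 1 ≠ 0; (-2, 1): f_x = 3 ≠ 0.
  x = -1: f_y(-1, y) = -6*y**2 + 10*y; vanishes at y ∈ {0}. (-1, 0): f_x = 8 ≠ 0.
  x = 0: f_y(0, y) = -6*y**2 + 14*y; vanishes at y ∈ {0}. (0, 0): f_x = 21 ≠ 0.
  x = 1: f_y(1, y) = -6*y**2 + 18*y; vanishes at y ∈ {0, 3}. (1, 0): f_x = 40 ≠ 0; (1, 3): f_x = 58 ≠ 0.
  x = 2: f_y(2, y) = -6*y**2 + 22*y; vanishes at y ∈ {0}. (2, 0): f_x = 65 ≠ 0.
  x = 3: f_y(3, y) = -6*y**2 + 26*y; vanishes at y ∈ {0}. (3, 0): f_x = 96 ≠ 0.
  x = 4: f_y(4, y) = -6*y**2 + 30*y; vanishes at y ∈ {0}. (4, 0): f_x = 133 ≠ 0.
Only singular point on the grid: (-3, 0).
Classify: substitute x = -3 + u, y = 0 + v and expand: f = u**3 - u**2 + 2*u*v**2 - 2*v**3 + v**2.
No constant or linear terms (consistent with a singular point). Quadratic part: -u**2 + v**2. Cubic part: u**3 + 2*u*v**2 - 2*v**3.
The quadratic part v**2 - u**2 = (v − u)(v + u) splits into two distinct linear factors, so there are two distinct tangent lines y − 0 = ±(x − -3) — this is a node (ordinary double point).
Classification: node.


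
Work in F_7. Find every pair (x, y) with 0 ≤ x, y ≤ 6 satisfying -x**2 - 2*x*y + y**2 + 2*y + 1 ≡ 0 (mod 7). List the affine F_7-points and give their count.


Affine F_7-points: {(0, 6), (1, 0), (2, 3), (2, 6), (6, 0), (6, 3)}; count = 6.

For each of the 49 pairs (x, y) ∈ F_7², evaluate f(x, y) mod 7. Record the zeros.
  x = 0: [0↦1, 1↦4, 2↦2, 3↦2, 4↦4, 5↦1, 6↦0]  zeros at y ∈ {6}
  x = 1: [0↦0, 1↦1, 2↦4, 3↦2, 4↦2, 5↦4, 6↦1]  zeros at y ∈ {0}
  x = 2: [0↦4, 1↦3, 2↦4, 3↦0, 4↦5, 5↦5, 6↦0]  zeros at y ∈ {3, 6}
  x = 3: [0↦6, 1↦3, 2↦2, 3↦3, 4↦6, 5↦4, 6↦4]  zeros at y ∈ ∅
  x = 4: [0↦6, 1↦1, 2↦5, 3↦4, 4↦5, 5↦1, 6↦6]  zeros at y ∈ ∅
  x = 5: [0↦4, 1↦4, 2↦6, 3↦3, 4↦2, 5↦3, 6↦6]  zeros at y ∈ ∅
  x = 6: [0↦0, 1↦5, 2↦5, 3↦0, 4↦4, 5↦3, 6↦4]  zeros at y ∈ {0, 3}
Collecting zeros: affine points = {(0, 6), (1, 0), (2, 3), (2, 6), (6, 0), (6, 3)}.
Total count |C(F_7)_aff| = 6.


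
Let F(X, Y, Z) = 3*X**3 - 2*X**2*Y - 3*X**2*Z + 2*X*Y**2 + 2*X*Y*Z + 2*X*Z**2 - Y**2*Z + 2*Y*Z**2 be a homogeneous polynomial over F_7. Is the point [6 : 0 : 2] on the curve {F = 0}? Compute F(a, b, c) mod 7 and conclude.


F(6,0,2) ≡ 4 (mod 7); P is NOT on the curve.

Evaluate F(6, 0, 2) term-by-term (mod 7).
  3*X**3 ↦ 3·216·1·1 = 648
  -2*X**2*Y ↦ -2·36·0·1 = 0
  -3*X**2*Z ↦ -3·36·1·2 = -216
  2*X*Y**2 ↦ 2·6·0·1 = 0
  2*X*Y*Z ↦ 2·6·0·2 = 0
  2*X*Z**2 ↦ 2·6·1·4 = 48
  -Y**2*Z ↦ -1·1·0·2 = 0
  2*Y*Z**2 ↦ 2·1·0·4 = 0
Sum: F(6, 0, 2) = (648) + (0) + (-216) + (0) + (0) + (48) + (0) + (0) = 480.
Reducing mod 7: 480 ≡ 4 (mod 7).
Since F(a, b, c) ≡ 4 ≠ 0 (mod 7), P does NOT lie on the curve.


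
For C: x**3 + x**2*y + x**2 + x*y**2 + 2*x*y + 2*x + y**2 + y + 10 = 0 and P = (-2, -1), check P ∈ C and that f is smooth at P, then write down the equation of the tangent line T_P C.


Tangent line at P: 13*x + 3*y + 29 = 0.

Step 1: f(-2, -1) = 0, so P lies on C.
Step 2: partial derivatives
  f_x(x, y) = 3*x**2 + 2*x*y + 2*x + y**2 + 2*y + 2, f_y(x, y) = x**2 + 2*x*y + 2*x + 2*y + 1.
  f_x(P) = 13, f_y(P) = 3 (gradient nonzero, so P is smooth).
Step 3: tangent line at P: 13·(x − -2) + 3·(y − -1) = 0.
Expanding: 13*x + 3*y + 29 = 0.


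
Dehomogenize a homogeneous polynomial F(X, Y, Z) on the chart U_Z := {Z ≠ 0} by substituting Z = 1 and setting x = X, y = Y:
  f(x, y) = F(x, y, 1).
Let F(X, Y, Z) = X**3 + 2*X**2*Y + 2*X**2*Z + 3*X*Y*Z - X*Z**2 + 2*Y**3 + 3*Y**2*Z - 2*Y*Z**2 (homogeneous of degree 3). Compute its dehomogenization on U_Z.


f(x, y) = x**3 + 2*x**2*y + 2*x**2 + 3*x*y - x + 2*y**3 + 3*y**2 - 2*y

On U_Z we set Z = 1. Each monomial c·X^i·Y^j·Z^k in F becomes c·x^i·y^j·1^k = c·x^i·y^j.
Substituting Z = 1: F(X, Y, 1) = x**3 + 2*x**2*y + 2*x**2 + 3*x*y - x + 2*y**3 + 3*y**2 - 2*y.
Note: deg(f) ≤ deg(F) = 3; strict inequality happens when F is divisible by Z (lost terms).


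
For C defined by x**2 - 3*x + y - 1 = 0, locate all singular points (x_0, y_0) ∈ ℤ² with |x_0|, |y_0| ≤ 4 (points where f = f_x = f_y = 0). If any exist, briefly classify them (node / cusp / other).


No singular points in the scanned grid; C is smooth there.

Compute partial derivatives:
  f_x = 2*x - 3.
  f_y = 1.
f_y = 1 is a nonzero constant, so f_y never vanishes: no point (x, y) can satisfy f = f_x = f_y = 0. In particular no (x, y) ∈ {−4, ..., 4}² is singular; the curve is smooth.


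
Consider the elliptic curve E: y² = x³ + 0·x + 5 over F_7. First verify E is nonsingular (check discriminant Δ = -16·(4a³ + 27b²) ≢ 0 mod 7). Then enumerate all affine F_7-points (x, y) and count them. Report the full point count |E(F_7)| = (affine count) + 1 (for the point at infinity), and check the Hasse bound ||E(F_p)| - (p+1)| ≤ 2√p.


Affine points = {(3, 2), (3, 5), (5, 2), (5, 5), (6, 2), (6, 5)}; affine count = 6; |E(F_7)| = 7.

Discriminant check: Δ ∝ 4a³ + 27b² = 4·0³ + 27·5² = 4·0 + 27·25 ≡ 3 (mod 7). Nonzero ⇒ E is nonsingular.
For each x ∈ F_7, compute rhs = x³ + 0·x + 5 mod 7, then count y ∈ F_7 with y² ≡ rhs.
  x = 0: rhs = 5, matching y values: none (0 points).
  x = 1: rhs = 6, matching y values: none (0 points).
  x = 2: rhs = 6, matching y values: none (0 points).
  x = 3: rhs = 4, matching y values: 2, 5 (2 points).
  x = 4: rhs = 6, matching y values: none (0 points).
  x = 5: rhs = 4, matching y values: 2, 5 (2 points).
  x = 6: rhs = 4, matching y values: 2, 5 (2 points).
Total affine count: 6.
Full point count |E(F_7)| = 6 + 1 = 7.
Hasse bound: |7 − (7+1)| = |-1| = 1 ≤ 2√7 ≈ 5.2915 ✓.


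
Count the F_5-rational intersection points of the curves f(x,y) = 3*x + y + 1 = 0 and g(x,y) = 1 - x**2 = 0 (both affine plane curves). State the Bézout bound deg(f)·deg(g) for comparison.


Common zeros: {(1, 1), (4, 2)}; count = 2; Bézout bound = 2.

deg(f) = 1, deg(g) = 2, so Bézout bound = 2.
Scan x ∈ F_5. For each x, list the y ∈ F_5 with f(x, y) ≡ 0 and those with g(x, y) ≡ 0 (mod 5); the common zeros in that column are the intersection.
  x = 0: f ≡ 0 at y ∈ {4}; g ≡ 0 at y ∈ ∅; common: ∅.
  x = 1: f ≡ 0 at y ∈ {1}; g ≡ 0 at y ∈ {0, 1, 2, 3, 4}; common: {1}.
  x = 2: f ≡ 0 at y ∈ {3}; g ≡ 0 at y ∈ ∅; common: ∅.
  x = 3: f ≡ 0 at y ∈ {0}; g ≡ 0 at y ∈ ∅; common: ∅.
  x = 4: f ≡ 0 at y ∈ {2}; g ≡ 0 at y ∈ {0, 1, 2, 3, 4}; common: {2}.
Collecting: common zeros = {(1, 1), (4, 2)}, so the count is 2.
Comparison with the Bézout bound: 2 ≤ 2 = deg(f)·deg(g), as expected for curves with no common component (the bound is attained).


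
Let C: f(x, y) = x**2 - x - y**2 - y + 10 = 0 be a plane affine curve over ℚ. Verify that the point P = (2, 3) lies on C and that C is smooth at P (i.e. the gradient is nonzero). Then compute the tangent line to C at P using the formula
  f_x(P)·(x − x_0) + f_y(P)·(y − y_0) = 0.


Tangent line at P: 3*x - 7*y + 15 = 0.

Step 1: f(2, 3) = 0, so P lies on C.
Step 2: partial derivatives
  f_x(x, y) = 2*x - 1, f_y(x, y) = -2*y - 1.
  f_x(P) = 3, f_y(P) = -7 (gradient nonzero, so P is smooth).
Step 3: tangent line at P: 3·(x − 2) + -7·(y − 3) = 0.
Expanding: 3*x - 7*y + 15 = 0.


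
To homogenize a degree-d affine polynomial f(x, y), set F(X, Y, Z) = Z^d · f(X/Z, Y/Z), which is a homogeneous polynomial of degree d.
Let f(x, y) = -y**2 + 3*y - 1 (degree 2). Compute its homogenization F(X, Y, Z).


F(X, Y, Z) = -Y**2 + 3*Y*Z - Z**2

deg(f) = 2.
Substitute x = X/Z, y = Y/Z into f, then multiply by Z^2.
  monomial -1·x^0·y^2 ↦ -1·X^0·Y^2·Z^0.
  monomial 3·x^0·y^1 ↦ 3·X^0·Y^1·Z^1.
  monomial -1·x^0·y^0 ↦ -1·X^0·Y^0·Z^2.
Collecting: F(X, Y, Z) = -Y**2 + 3*Y*Z - Z**2.


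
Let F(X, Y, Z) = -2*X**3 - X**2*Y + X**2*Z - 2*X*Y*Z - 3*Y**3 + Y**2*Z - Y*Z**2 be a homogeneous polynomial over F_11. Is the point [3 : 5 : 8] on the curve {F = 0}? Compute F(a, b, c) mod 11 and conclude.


F(3,5,8) ≡ 8 (mod 11); P is NOT on the curve.

Evaluate F(3, 5, 8) term-by-term (mod 11).
  -2*X**3 ↦ -2·27·1·1 = -54
  -X**2*Y ↦ -1·9·5·1 = -45
  X**2*Z ↦ 1·9·1·8 = 72
  -2*X*Y*Z ↦ -2·3·5·8 = -240
  -3*Y**3 ↦ -3·1·125·1 = -375
  Y**2*Z ↦ 1·1·25·8 = 200
  -Y*Z**2 ↦ -1·1·5·64 = -320
Sum: F(3, 5, 8) = (-54) + (-45) + (72) + (-240) + (-375) + (200) + (-320) = -762.
Reducing mod 11: -762 ≡ 8 (mod 11).
Since F(a, b, c) ≡ 8 ≠ 0 (mod 11), P does NOT lie on the curve.


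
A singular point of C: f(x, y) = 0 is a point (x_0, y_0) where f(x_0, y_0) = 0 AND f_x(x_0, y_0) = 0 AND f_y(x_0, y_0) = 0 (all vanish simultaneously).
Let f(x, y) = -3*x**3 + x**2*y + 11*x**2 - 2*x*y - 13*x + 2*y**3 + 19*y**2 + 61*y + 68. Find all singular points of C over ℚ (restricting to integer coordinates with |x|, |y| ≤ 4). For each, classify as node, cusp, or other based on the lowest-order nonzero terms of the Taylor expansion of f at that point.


Singular points: {(1, -3)}; classification: node.

Compute partial derivatives:
  f_x = -9*x**2 + 2*x*y + 22*x - 2*y - 13.
  f_y = x**2 - 2*x + 6*y**2 + 38*y + 61.
Scan x_0 ∈ {−4, ..., 4}. For each x_0, f_y(x_0, y) is a polynomial in y; find its integer roots y ∈ {−4, ..., 4}, then test f_x and f at those candidates.
  x = -4: f_y(-4, y) = 6*y**2 + 38*y + 85; no integer root y with |y| ≤ 4.
  x = -3: f_y(-3, y) = 6*y**2 + 38*y + 76; no integer root y with |y| ≤ 4.
  x = -2: f_y(-2, y) = 6*y**2 + 38*y + 69; no integer root y with |y| ≤ 4.
  x = -1: f_y(-1, y) = 6*y**2 + 38*y + 64; no integer root y with |y| ≤ 4.
  x = 0: f_y(0, y) = 6*y**2 + 38*y + 61; no integer root y with |y| ≤ 4.
  x = 1: f_y(1, y) = 6*y**2 + 38*y + 60; vanishes at y ∈ {-3}. (1, -3): f_x = 0, f = 0 — SINGULAR.
  x = 2: f_y(2, y) = 6*y**2 + 38*y + 61; no integer root y with |y| ≤ 4.
  x = 3: f_y(3, y) = 6*y**2 + 38*y + 64; no integer root y with |y| ≤ 4.
  x = 4: f_y(4, y) = 6*y**2 + 38*y + 69; no integer root y with |y| ≤ 4.
Only singular point on the grid: (1, -3).
Classify: substitute x = 1 + u, y = -3 + v and expand: f = -3*u**3 + u**2*v - u**2 + 2*v**3 + v**2.
No constant or linear terms (consistent with a singular point). Quadratic part: -u**2 + v**2. Cubic part: -3*u**3 + u**2*v + 2*v**3.
The quadratic part v**2 - u**2 = (v − u)(v + u) splits into two distinct linear factors, so there are two distinct tangent lines y − -3 = ±(x − 1) — this is a node (ordinary double point).
Classification: node.


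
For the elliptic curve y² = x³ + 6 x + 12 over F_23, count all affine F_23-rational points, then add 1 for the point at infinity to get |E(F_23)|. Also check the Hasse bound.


Affine points = {(0, 9), (0, 14), (2, 3), (2, 20), (4, 10), (4, 13), (5, 11), (5, 12), (7, 11), (7, 12), (9, 6), (9, 17), (11, 11), (11, 12), (12, 8), (12, 15), (15, 2), (15, 21), (16, 8), (16, 15), (17, 6), (17, 17), (18, 8), (18, 15), (19, 4), (19, 19), (20, 6), (20, 17)}; affine count = 28; |E(F_23)| = 29.

Discriminant check: Δ ∝ 4a³ + 27b² = 4·6³ + 27·12² = 4·216 + 27·144 ≡ 14 (mod 23). Nonzero ⇒ E is nonsingular.
For each x ∈ F_23, compute rhs = x³ + 6·x + 12 mod 23, then count y ∈ F_23 with y² ≡ rhs.
  x = 0: rhs = 12, matching y values: 9, 14 (2 points).
  x = 1: rhs = 19, matching y values: none (0 points).
  x = 2: rhs = 9, matching y values: 3, 20 (2 points).
  x = 3: rhs = 11, matching y values: none (0 points).
  x = 4: rhs = 8, matching y values: 10, 13 (2 points).
  x = 5: rhs = 6, matching y values: 11, 12 (2 points).
  x = 6: rhs = 11, matching y values: none (0 points).
  x = 7: rhs = 6, matching y values: 11, 12 (2 points).
  x = 8: rhs = 20, matching y values: none (0 points).
  x = 9: rhs = 13, matching y values: 6, 17 (2 points).
  x = 10: rhs = 14, matching y values: none (0 points).
  x = 11: rhs = 6, matching y values: 11, 12 (2 points).
  x = 12: rhs = 18, matching y values: 8, 15 (2 points).
  x = 13: rhs = 10, matching y values: none (0 points).
  x = 14: rhs = 11, matching y values: none (0 points).
  x = 15: rhs = 4, matching y values: 2, 21 (2 points).
  x = 16: rhs = 18, matching y values: 8, 15 (2 points).
  x = 17: rhs = 13, matching y values: 6, 17 (2 points).
  x = 18: rhs = 18, matching y values: 8, 15 (2 points).
  x = 19: rhs = 16, matching y values: 4, 19 (2 points).
  x = 20: rhs = 13, matching y values: 6, 17 (2 points).
  x = 21: rhs = 15, matching y values: none (0 points).
  x = 22: rhs = 5, matching y values: none (0 points).
Total affine count: 28.
Full point count |E(F_23)| = 28 + 1 = 29.
Hasse bound: |29 − (23+1)| = |5| = 5 ≤ 2√23 ≈ 9.5917 ✓.
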